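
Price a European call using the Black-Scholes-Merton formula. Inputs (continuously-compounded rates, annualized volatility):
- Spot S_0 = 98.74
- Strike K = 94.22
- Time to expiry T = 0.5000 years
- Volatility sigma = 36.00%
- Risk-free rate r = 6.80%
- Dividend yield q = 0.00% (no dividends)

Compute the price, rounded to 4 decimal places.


d1 = (ln(S/K) + (r - q + 0.5*sigma^2) * T) / (sigma * sqrt(T)) = 0.44491811
d2 = d1 - sigma * sqrt(T) = 0.19035966
exp(-rT) = 0.96657150; exp(-qT) = 1.00000000
C = S_0 * exp(-qT) * N(d1) - K * exp(-rT) * N(d2)
N(d1) = 0.67181053; N(d2) = 0.57548635
C = 98.7400 * 1.00000000 * 0.67181053 - 94.2200 * 0.96657150 * 0.57548635 = 13.9248

Answer: Price = 13.9248


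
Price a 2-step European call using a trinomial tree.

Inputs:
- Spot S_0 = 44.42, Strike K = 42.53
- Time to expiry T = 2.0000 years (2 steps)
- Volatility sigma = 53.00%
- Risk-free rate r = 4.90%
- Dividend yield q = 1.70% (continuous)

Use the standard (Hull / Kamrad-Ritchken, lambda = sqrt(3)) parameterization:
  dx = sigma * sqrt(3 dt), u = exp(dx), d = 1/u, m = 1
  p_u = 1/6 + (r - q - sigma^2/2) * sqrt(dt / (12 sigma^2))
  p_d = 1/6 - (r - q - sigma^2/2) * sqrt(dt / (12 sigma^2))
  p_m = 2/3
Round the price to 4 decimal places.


dt = T/N = 1.000000; dx = sigma*sqrt(3*dt) = 0.917987
u = exp(dx) = 2.504244; d = 1/u = 0.399322
p_u = 0.107597, p_m = 0.666667, p_d = 0.225736
Discount per step: exp(-r*dt) = 0.952181
Stock lattice S(k, j) with j the centered position index:
  k=0: S(0,+0) = 44.4200
  k=1: S(1,-1) = 17.7379; S(1,+0) = 44.4200; S(1,+1) = 111.2385
  k=2: S(2,-2) = 7.0831; S(2,-1) = 17.7379; S(2,+0) = 44.4200; S(2,+1) = 111.2385; S(2,+2) = 278.5684
Terminal payoffs V(N, j) = max(S_T - K, 0):
  V(2,-2) = 0.000000; V(2,-1) = 0.000000; V(2,+0) = 1.890000; V(2,+1) = 68.708522; V(2,+2) = 236.038412
Backward induction: V(k, j) = exp(-r*dt) * [p_u * V(k+1, j+1) + p_m * V(k+1, j) + p_d * V(k+1, j-1)]
  V(1,-1) = exp(-r*dt) * [p_u*1.890000 + p_m*0.000000 + p_d*0.000000] = 0.193634
  V(1,+0) = exp(-r*dt) * [p_u*68.708522 + p_m*1.890000 + p_d*0.000000] = 8.239075
  V(1,+1) = exp(-r*dt) * [p_u*236.038412 + p_m*68.708522 + p_d*1.890000] = 68.204158
  V(0,+0) = exp(-r*dt) * [p_u*68.204158 + p_m*8.239075 + p_d*0.193634] = 12.259335

Answer: Price = V(0,0) = 12.2593


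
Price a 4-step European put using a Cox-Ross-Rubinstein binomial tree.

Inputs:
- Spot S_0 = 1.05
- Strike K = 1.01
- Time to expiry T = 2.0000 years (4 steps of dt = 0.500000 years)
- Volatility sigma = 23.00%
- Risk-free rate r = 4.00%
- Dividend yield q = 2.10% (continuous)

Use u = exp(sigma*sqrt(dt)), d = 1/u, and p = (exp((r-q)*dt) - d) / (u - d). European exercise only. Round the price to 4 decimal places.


Answer: Price = V(0,0) = 0.0899

Derivation:
dt = T/N = 0.500000
u = exp(sigma*sqrt(dt)) = 1.176607; d = 1/u = 0.849902
p = (exp((r-q)*dt) - d) / (u - d) = 0.488648
Discount per step: exp(-r*dt) = 0.980199
Stock lattice S(k, i) with i counting down-moves:
  k=0: S(0,0) = 1.0500
  k=1: S(1,0) = 1.2354; S(1,1) = 0.8924
  k=2: S(2,0) = 1.4536; S(2,1) = 1.0500; S(2,2) = 0.7584
  k=3: S(3,0) = 1.7103; S(3,1) = 1.2354; S(3,2) = 0.8924; S(3,3) = 0.6446
  k=4: S(4,0) = 2.0124; S(4,1) = 1.4536; S(4,2) = 1.0500; S(4,3) = 0.7584; S(4,4) = 0.5479
Terminal payoffs V(N, i) = max(K - S_T, 0):
  V(4,0) = 0.000000; V(4,1) = 0.000000; V(4,2) = 0.000000; V(4,3) = 0.251550; V(4,4) = 0.462147
Backward induction: V(k, i) = exp(-r*dt) * [p * V(k+1, i) + (1-p) * V(k+1, i+1)].
  V(3,0) = exp(-r*dt) * [p*0.000000 + (1-p)*0.000000] = 0.000000
  V(3,1) = exp(-r*dt) * [p*0.000000 + (1-p)*0.000000] = 0.000000
  V(3,2) = exp(-r*dt) * [p*0.000000 + (1-p)*0.251550] = 0.126084
  V(3,3) = exp(-r*dt) * [p*0.251550 + (1-p)*0.462147] = 0.352126
  V(2,0) = exp(-r*dt) * [p*0.000000 + (1-p)*0.000000] = 0.000000
  V(2,1) = exp(-r*dt) * [p*0.000000 + (1-p)*0.126084] = 0.063197
  V(2,2) = exp(-r*dt) * [p*0.126084 + (1-p)*0.352126] = 0.236886
  V(1,0) = exp(-r*dt) * [p*0.000000 + (1-p)*0.063197] = 0.031676
  V(1,1) = exp(-r*dt) * [p*0.063197 + (1-p)*0.236886] = 0.149003
  V(0,0) = exp(-r*dt) * [p*0.031676 + (1-p)*0.149003] = 0.089856


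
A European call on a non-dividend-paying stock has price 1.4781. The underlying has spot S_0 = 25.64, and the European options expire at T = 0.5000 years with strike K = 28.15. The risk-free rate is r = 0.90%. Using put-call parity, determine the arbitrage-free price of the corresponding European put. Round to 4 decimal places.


Answer: Put price = 3.8617

Derivation:
Put-call parity: C - P = S_0 * exp(-qT) - K * exp(-rT).
S_0 * exp(-qT) = 25.6400 * 1.00000000 = 25.64000000
K * exp(-rT) = 28.1500 * 0.99551011 = 28.02360959
P = C - S*exp(-qT) + K*exp(-rT)
P = 1.4781 - 25.64000000 + 28.02360959 = 3.8617


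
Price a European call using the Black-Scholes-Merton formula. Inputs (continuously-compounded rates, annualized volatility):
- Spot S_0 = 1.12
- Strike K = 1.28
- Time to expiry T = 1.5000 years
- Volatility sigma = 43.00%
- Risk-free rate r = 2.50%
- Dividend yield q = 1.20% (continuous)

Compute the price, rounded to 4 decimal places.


d1 = (ln(S/K) + (r - q + 0.5*sigma^2) * T) / (sigma * sqrt(T)) = 0.04679400
d2 = d1 - sigma * sqrt(T) = -0.47984629
exp(-rT) = 0.96319442; exp(-qT) = 0.98216103
C = S_0 * exp(-qT) * N(d1) - K * exp(-rT) * N(d2)
N(d1) = 0.51866130; N(d2) = 0.31566835
C = 1.1200 * 0.98216103 * 0.51866130 - 1.2800 * 0.96319442 * 0.31566835 = 0.1814

Answer: Price = 0.1814


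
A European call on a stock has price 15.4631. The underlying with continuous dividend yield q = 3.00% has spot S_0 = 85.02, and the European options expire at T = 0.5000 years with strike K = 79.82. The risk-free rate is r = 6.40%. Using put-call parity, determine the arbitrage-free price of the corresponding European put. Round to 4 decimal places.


Put-call parity: C - P = S_0 * exp(-qT) - K * exp(-rT).
S_0 * exp(-qT) = 85.0200 * 0.98511194 = 83.75421711
K * exp(-rT) = 79.8200 * 0.96850658 = 77.30619538
P = C - S*exp(-qT) + K*exp(-rT)
P = 15.4631 - 83.75421711 + 77.30619538 = 9.0151

Answer: Put price = 9.0151


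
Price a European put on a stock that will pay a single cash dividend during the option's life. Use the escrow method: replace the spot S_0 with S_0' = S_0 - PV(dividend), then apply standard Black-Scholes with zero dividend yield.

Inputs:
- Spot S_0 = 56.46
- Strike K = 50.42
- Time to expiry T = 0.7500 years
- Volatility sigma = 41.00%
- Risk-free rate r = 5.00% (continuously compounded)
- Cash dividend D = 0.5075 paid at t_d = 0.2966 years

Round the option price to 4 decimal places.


Answer: Price = 4.2384

Derivation:
PV(D) = D * exp(-r * t_d) = 0.5075 * 0.98527942 = 0.50002931
S_0' = S_0 - PV(D) = 56.4600 - 0.50002931 = 55.95997069
d1 = (ln(S_0'/K) + (r + sigma^2/2)*T) / (sigma*sqrt(T)) = 0.57674815
d2 = d1 - sigma*sqrt(T) = 0.22167773
exp(-rT) = 0.96319442
N(-d1) = 0.28205480; N(-d2) = 0.41228238
P = K * exp(-rT) * N(-d2) - S_0' * N(-d1) = 50.4200 * 0.96319442 * 0.41228238 - 55.95997069 * 0.28205480 = 4.2384


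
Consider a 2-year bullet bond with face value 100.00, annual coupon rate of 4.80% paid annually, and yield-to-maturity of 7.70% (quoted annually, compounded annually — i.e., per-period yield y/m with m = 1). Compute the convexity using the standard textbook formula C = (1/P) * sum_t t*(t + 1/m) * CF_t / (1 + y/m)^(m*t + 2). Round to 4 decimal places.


Coupon per period c = face * coupon_rate / m = 4.800000
Periods per year m = 1; per-period yield y/m = 0.077000
Number of cashflows N = 2
Cashflows (t years, CF_t, discount factor 1/(1+y/m)^(m*t), PV):
  t = 1.0000: CF_t = 4.800000, DF = 0.928505, PV = 4.456825
  t = 2.0000: CF_t = 104.800000, DF = 0.862122, PV = 90.350358
Price P = sum_t PV_t = 94.807182
Convexity numerator sum_t t*(t + 1/m) * CF_t / (1+y/m)^(m*t + 2):
  t = 1.0000: term = 7.684651
  t = 2.0000: term = 467.358042
Convexity = (1/P) * sum = 475.042692 / 94.807182 = 5.010619

Answer: Convexity = 5.0106


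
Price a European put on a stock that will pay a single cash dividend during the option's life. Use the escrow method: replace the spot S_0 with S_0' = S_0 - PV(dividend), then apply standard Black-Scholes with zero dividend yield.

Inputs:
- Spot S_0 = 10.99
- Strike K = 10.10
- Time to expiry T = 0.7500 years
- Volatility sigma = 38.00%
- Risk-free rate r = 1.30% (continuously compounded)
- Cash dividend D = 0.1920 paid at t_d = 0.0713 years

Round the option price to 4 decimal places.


Answer: Price = 0.9975

Derivation:
PV(D) = D * exp(-r * t_d) = 0.1920 * 0.99907353 = 0.19182212
S_0' = S_0 - PV(D) = 10.9900 - 0.19182212 = 10.79817788
d1 = (ln(S_0'/K) + (r + sigma^2/2)*T) / (sigma*sqrt(T)) = 0.39728378
d2 = d1 - sigma*sqrt(T) = 0.06819413
exp(-rT) = 0.99029738
N(-d1) = 0.34557910; N(-d2) = 0.47281555
P = K * exp(-rT) * N(-d2) - S_0' * N(-d1) = 10.1000 * 0.99029738 * 0.47281555 - 10.79817788 * 0.34557910 = 0.9975


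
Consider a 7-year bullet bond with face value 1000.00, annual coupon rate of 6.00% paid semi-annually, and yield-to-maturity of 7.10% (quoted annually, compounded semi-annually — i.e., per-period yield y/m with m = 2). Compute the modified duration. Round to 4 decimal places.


Coupon per period c = face * coupon_rate / m = 30.000000
Periods per year m = 2; per-period yield y/m = 0.035500
Number of cashflows N = 14
Cashflows (t years, CF_t, discount factor 1/(1+y/m)^(m*t), PV):
  t = 0.5000: CF_t = 30.000000, DF = 0.965717, PV = 28.971511
  t = 1.0000: CF_t = 30.000000, DF = 0.932609, PV = 27.978282
  t = 1.5000: CF_t = 30.000000, DF = 0.900637, PV = 27.019104
  t = 2.0000: CF_t = 30.000000, DF = 0.869760, PV = 26.092809
  t = 2.5000: CF_t = 30.000000, DF = 0.839942, PV = 25.198271
  t = 3.0000: CF_t = 30.000000, DF = 0.811147, PV = 24.334400
  t = 3.5000: CF_t = 30.000000, DF = 0.783338, PV = 23.500144
  t = 4.0000: CF_t = 30.000000, DF = 0.756483, PV = 22.694490
  t = 4.5000: CF_t = 30.000000, DF = 0.730549, PV = 21.916456
  t = 5.0000: CF_t = 30.000000, DF = 0.705503, PV = 21.165095
  t = 5.5000: CF_t = 30.000000, DF = 0.681316, PV = 20.439493
  t = 6.0000: CF_t = 30.000000, DF = 0.657959, PV = 19.738767
  t = 6.5000: CF_t = 30.000000, DF = 0.635402, PV = 19.062064
  t = 7.0000: CF_t = 1030.000000, DF = 0.613619, PV = 632.027215
Price P = sum_t PV_t = 940.138102
First compute Macaulay numerator sum_t t * PV_t:
  t * PV_t at t = 0.5000: 14.485756
  t * PV_t at t = 1.0000: 27.978282
  t * PV_t at t = 1.5000: 40.528656
  t * PV_t at t = 2.0000: 52.185619
  t * PV_t at t = 2.5000: 62.995677
  t * PV_t at t = 3.0000: 73.003199
  t * PV_t at t = 3.5000: 82.250506
  t * PV_t at t = 4.0000: 90.777960
  t * PV_t at t = 4.5000: 98.624051
  t * PV_t at t = 5.0000: 105.825475
  t * PV_t at t = 5.5000: 112.417212
  t * PV_t at t = 6.0000: 118.432601
  t * PV_t at t = 6.5000: 123.903413
  t * PV_t at t = 7.0000: 4424.190507
Macaulay duration D = 5427.598913 / 940.138102 = 5.773193
Modified duration = D / (1 + y/m) = 5.773193 / (1 + 0.035500) = 5.575271

Answer: Modified duration = 5.5753


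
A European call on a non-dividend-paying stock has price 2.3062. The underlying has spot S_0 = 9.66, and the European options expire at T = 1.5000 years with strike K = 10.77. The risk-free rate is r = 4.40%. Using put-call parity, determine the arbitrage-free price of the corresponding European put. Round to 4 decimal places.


Put-call parity: C - P = S_0 * exp(-qT) - K * exp(-rT).
S_0 * exp(-qT) = 9.6600 * 1.00000000 = 9.66000000
K * exp(-rT) = 10.7700 * 0.93613086 = 10.08212941
P = C - S*exp(-qT) + K*exp(-rT)
P = 2.3062 - 9.66000000 + 10.08212941 = 2.7283

Answer: Put price = 2.7283


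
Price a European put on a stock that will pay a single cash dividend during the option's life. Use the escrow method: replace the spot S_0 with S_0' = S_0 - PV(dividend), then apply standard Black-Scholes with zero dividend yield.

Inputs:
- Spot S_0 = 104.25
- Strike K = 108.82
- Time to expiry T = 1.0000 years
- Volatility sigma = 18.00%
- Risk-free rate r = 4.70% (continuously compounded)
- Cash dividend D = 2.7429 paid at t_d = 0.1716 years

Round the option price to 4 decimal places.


PV(D) = D * exp(-r * t_d) = 2.7429 * 0.99196724 = 2.72086693
S_0' = S_0 - PV(D) = 104.2500 - 2.72086693 = 101.52913307
d1 = (ln(S_0'/K) + (r + sigma^2/2)*T) / (sigma*sqrt(T)) = -0.03416310
d2 = d1 - sigma*sqrt(T) = -0.21416310
exp(-rT) = 0.95408740
N(-d1) = 0.51362646; N(-d2) = 0.58479007
P = K * exp(-rT) * N(-d2) - S_0' * N(-d1) = 108.8200 * 0.95408740 * 0.58479007 - 101.52913307 * 0.51362646 = 8.5671

Answer: Price = 8.5671


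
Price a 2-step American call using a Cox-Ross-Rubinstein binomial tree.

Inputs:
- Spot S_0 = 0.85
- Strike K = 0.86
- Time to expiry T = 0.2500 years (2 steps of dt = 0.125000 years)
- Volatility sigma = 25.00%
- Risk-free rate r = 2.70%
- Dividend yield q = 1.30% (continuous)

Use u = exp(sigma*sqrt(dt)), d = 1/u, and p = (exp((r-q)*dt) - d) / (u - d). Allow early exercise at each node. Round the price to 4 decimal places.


dt = T/N = 0.125000
u = exp(sigma*sqrt(dt)) = 1.092412; d = 1/u = 0.915405
p = (exp((r-q)*dt) - d) / (u - d) = 0.487813
Discount per step: exp(-r*dt) = 0.996631
Stock lattice S(k, i) with i counting down-moves:
  k=0: S(0,0) = 0.8500
  k=1: S(1,0) = 0.9286; S(1,1) = 0.7781
  k=2: S(2,0) = 1.0144; S(2,1) = 0.8500; S(2,2) = 0.7123
Terminal payoffs V(N, i) = max(S_T - K, 0):
  V(2,0) = 0.154360; V(2,1) = 0.000000; V(2,2) = 0.000000
Backward induction: V(k, i) = exp(-r*dt) * [p * V(k+1, i) + (1-p) * V(k+1, i+1)]; then take max(V_cont, immediate exercise) for American.
  V(1,0) = exp(-r*dt) * [p*0.154360 + (1-p)*0.000000] = 0.075045; exercise = 0.068550; V(1,0) = max -> 0.075045
  V(1,1) = exp(-r*dt) * [p*0.000000 + (1-p)*0.000000] = 0.000000; exercise = 0.000000; V(1,1) = max -> 0.000000
  V(0,0) = exp(-r*dt) * [p*0.075045 + (1-p)*0.000000] = 0.036485; exercise = 0.000000; V(0,0) = max -> 0.036485

Answer: Price = V(0,0) = 0.0365


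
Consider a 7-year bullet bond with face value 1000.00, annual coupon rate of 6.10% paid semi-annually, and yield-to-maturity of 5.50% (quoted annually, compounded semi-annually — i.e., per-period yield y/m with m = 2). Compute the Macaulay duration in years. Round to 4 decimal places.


Answer: Macaulay duration = 5.8244 years

Derivation:
Coupon per period c = face * coupon_rate / m = 30.500000
Periods per year m = 2; per-period yield y/m = 0.027500
Number of cashflows N = 14
Cashflows (t years, CF_t, discount factor 1/(1+y/m)^(m*t), PV):
  t = 0.5000: CF_t = 30.500000, DF = 0.973236, PV = 29.683698
  t = 1.0000: CF_t = 30.500000, DF = 0.947188, PV = 28.889244
  t = 1.5000: CF_t = 30.500000, DF = 0.921838, PV = 28.116053
  t = 2.0000: CF_t = 30.500000, DF = 0.897166, PV = 27.363555
  t = 2.5000: CF_t = 30.500000, DF = 0.873154, PV = 26.631197
  t = 3.0000: CF_t = 30.500000, DF = 0.849785, PV = 25.918440
  t = 3.5000: CF_t = 30.500000, DF = 0.827041, PV = 25.224759
  t = 4.0000: CF_t = 30.500000, DF = 0.804906, PV = 24.549644
  t = 4.5000: CF_t = 30.500000, DF = 0.783364, PV = 23.892597
  t = 5.0000: CF_t = 30.500000, DF = 0.762398, PV = 23.253136
  t = 5.5000: CF_t = 30.500000, DF = 0.741993, PV = 22.630789
  t = 6.0000: CF_t = 30.500000, DF = 0.722134, PV = 22.025099
  t = 6.5000: CF_t = 30.500000, DF = 0.702807, PV = 21.435620
  t = 7.0000: CF_t = 1030.500000, DF = 0.683997, PV = 704.859193
Price P = sum_t PV_t = 1034.473024
Macaulay numerator sum_t t * PV_t:
  t * PV_t at t = 0.5000: 14.841849
  t * PV_t at t = 1.0000: 28.889244
  t * PV_t at t = 1.5000: 42.174079
  t * PV_t at t = 2.0000: 54.727110
  t * PV_t at t = 2.5000: 66.577992
  t * PV_t at t = 3.0000: 77.755320
  t * PV_t at t = 3.5000: 88.286656
  t * PV_t at t = 4.0000: 98.198575
  t * PV_t at t = 4.5000: 107.516688
  t * PV_t at t = 5.0000: 116.265681
  t * PV_t at t = 5.5000: 124.469342
  t * PV_t at t = 6.0000: 132.150595
  t * PV_t at t = 6.5000: 139.331528
  t * PV_t at t = 7.0000: 4934.014352
Macaulay duration D = (sum_t t * PV_t) / P = 6025.199011 / 1034.473024 = 5.824414


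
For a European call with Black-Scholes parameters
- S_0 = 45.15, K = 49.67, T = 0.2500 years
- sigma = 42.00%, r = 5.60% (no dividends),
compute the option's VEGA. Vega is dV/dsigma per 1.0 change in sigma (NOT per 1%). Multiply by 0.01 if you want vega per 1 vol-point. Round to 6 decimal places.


Answer: Vega = 8.653408

Derivation:
d1 = -0.2826707107; d2 = -0.4926707107
phi(d1) = 0.3833181719; exp(-qT) = 1.0000000000; exp(-rT) = 0.9860975443
Vega = S * exp(-qT) * phi(d1) * sqrt(T) = 45.1500 * 1.0000000000 * 0.3833181719 * 0.5000000000 = 8.653408


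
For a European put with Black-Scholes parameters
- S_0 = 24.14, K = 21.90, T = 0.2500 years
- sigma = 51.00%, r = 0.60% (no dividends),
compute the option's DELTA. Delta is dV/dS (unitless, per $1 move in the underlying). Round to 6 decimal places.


d1 = 0.5152787406; d2 = 0.2602787406
phi(d1) = 0.3493452386; exp(-qT) = 1.0000000000; exp(-rT) = 0.9985011244
N(-d1) = 0.3031791263
Delta = -exp(-qT) * N(-d1) = -1.0000000000 * 0.3031791263 = -0.303179

Answer: Delta = -0.303179


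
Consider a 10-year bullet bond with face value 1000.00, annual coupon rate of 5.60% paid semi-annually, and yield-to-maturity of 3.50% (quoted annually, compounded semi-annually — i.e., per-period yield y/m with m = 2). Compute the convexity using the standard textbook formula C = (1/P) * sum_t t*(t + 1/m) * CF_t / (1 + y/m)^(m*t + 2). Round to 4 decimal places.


Coupon per period c = face * coupon_rate / m = 28.000000
Periods per year m = 2; per-period yield y/m = 0.017500
Number of cashflows N = 20
Cashflows (t years, CF_t, discount factor 1/(1+y/m)^(m*t), PV):
  t = 0.5000: CF_t = 28.000000, DF = 0.982801, PV = 27.518428
  t = 1.0000: CF_t = 28.000000, DF = 0.965898, PV = 27.045138
  t = 1.5000: CF_t = 28.000000, DF = 0.949285, PV = 26.579988
  t = 2.0000: CF_t = 28.000000, DF = 0.932959, PV = 26.122838
  t = 2.5000: CF_t = 28.000000, DF = 0.916913, PV = 25.673551
  t = 3.0000: CF_t = 28.000000, DF = 0.901143, PV = 25.231991
  t = 3.5000: CF_t = 28.000000, DF = 0.885644, PV = 24.798026
  t = 4.0000: CF_t = 28.000000, DF = 0.870412, PV = 24.371524
  t = 4.5000: CF_t = 28.000000, DF = 0.855441, PV = 23.952358
  t = 5.0000: CF_t = 28.000000, DF = 0.840729, PV = 23.540401
  t = 5.5000: CF_t = 28.000000, DF = 0.826269, PV = 23.135529
  t = 6.0000: CF_t = 28.000000, DF = 0.812058, PV = 22.737621
  t = 6.5000: CF_t = 28.000000, DF = 0.798091, PV = 22.346556
  t = 7.0000: CF_t = 28.000000, DF = 0.784365, PV = 21.962217
  t = 7.5000: CF_t = 28.000000, DF = 0.770875, PV = 21.584489
  t = 8.0000: CF_t = 28.000000, DF = 0.757616, PV = 21.213257
  t = 8.5000: CF_t = 28.000000, DF = 0.744586, PV = 20.848409
  t = 9.0000: CF_t = 28.000000, DF = 0.731780, PV = 20.489837
  t = 9.5000: CF_t = 28.000000, DF = 0.719194, PV = 20.137432
  t = 10.0000: CF_t = 1028.000000, DF = 0.706825, PV = 726.615665
Price P = sum_t PV_t = 1175.905254
Convexity numerator sum_t t*(t + 1/m) * CF_t / (1+y/m)^(m*t + 2):
  t = 0.5000: term = 13.289994
  t = 1.0000: term = 39.184257
  t = 1.5000: term = 77.020653
  t = 2.0000: term = 126.159956
  t = 2.5000: term = 185.985193
  t = 3.0000: term = 255.901002
  t = 3.5000: term = 335.333009
  t = 4.0000: term = 423.727214
  t = 4.5000: term = 520.549403
  t = 5.0000: term = 625.284568
  t = 5.5000: term = 737.436345
  t = 6.0000: term = 856.526468
  t = 6.5000: term = 982.094230
  t = 7.0000: term = 1113.695971
  t = 7.5000: term = 1250.904565
  t = 8.0000: term = 1393.308934
  t = 8.5000: term = 1540.513564
  t = 9.0000: term = 1692.138038
  t = 9.5000: term = 1847.816585
  t = 10.0000: term = 73692.827470
Convexity = (1/P) * sum = 87709.697418 / 1175.905254 = 74.589085

Answer: Convexity = 74.5891


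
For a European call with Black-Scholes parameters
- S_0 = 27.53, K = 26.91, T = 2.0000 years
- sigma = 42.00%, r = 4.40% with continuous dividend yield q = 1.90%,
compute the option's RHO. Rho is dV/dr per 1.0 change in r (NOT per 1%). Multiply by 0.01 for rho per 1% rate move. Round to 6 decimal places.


d1 = 0.4195135813; d2 = -0.1744561149
phi(d1) = 0.3653372587; exp(-qT) = 0.9627129409; exp(-rT) = 0.9157608767
N(d2) = 0.4307535085
Rho = K*T*exp(-rT)*N(d2) = 26.9100 * 2.0000 * 0.9157608767 * 0.4307535085 = 21.230225

Answer: Rho = 21.230225


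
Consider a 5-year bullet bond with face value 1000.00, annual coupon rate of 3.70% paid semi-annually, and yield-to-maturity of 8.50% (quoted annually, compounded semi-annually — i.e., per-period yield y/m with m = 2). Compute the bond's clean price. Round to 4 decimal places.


Coupon per period c = face * coupon_rate / m = 18.500000
Periods per year m = 2; per-period yield y/m = 0.042500
Number of cashflows N = 10
Cashflows (t years, CF_t, discount factor 1/(1+y/m)^(m*t), PV):
  t = 0.5000: CF_t = 18.500000, DF = 0.959233, PV = 17.745803
  t = 1.0000: CF_t = 18.500000, DF = 0.920127, PV = 17.022353
  t = 1.5000: CF_t = 18.500000, DF = 0.882616, PV = 16.328396
  t = 2.0000: CF_t = 18.500000, DF = 0.846634, PV = 15.662730
  t = 2.5000: CF_t = 18.500000, DF = 0.812119, PV = 15.024202
  t = 3.0000: CF_t = 18.500000, DF = 0.779011, PV = 14.411704
  t = 3.5000: CF_t = 18.500000, DF = 0.747253, PV = 13.824177
  t = 4.0000: CF_t = 18.500000, DF = 0.716789, PV = 13.260601
  t = 4.5000: CF_t = 18.500000, DF = 0.687568, PV = 12.720001
  t = 5.0000: CF_t = 1018.500000, DF = 0.659537, PV = 671.738742
Price P = sum_t PV_t = 807.738712

Answer: Price = 807.7387


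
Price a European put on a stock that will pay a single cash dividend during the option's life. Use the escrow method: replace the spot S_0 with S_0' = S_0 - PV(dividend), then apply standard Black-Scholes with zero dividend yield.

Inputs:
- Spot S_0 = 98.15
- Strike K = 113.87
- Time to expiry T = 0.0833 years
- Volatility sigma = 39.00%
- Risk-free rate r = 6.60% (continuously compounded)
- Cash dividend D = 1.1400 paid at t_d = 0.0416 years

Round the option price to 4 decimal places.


PV(D) = D * exp(-r * t_d) = 1.1400 * 0.99725817 = 1.13687431
S_0' = S_0 - PV(D) = 98.1500 - 1.13687431 = 97.01312569
d1 = (ln(S_0'/K) + (r + sigma^2/2)*T) / (sigma*sqrt(T)) = -1.31820685
d2 = d1 - sigma*sqrt(T) = -1.43076763
exp(-rT) = 0.99451729
N(-d1) = 0.90628279; N(-d2) = 0.92375159
P = K * exp(-rT) * N(-d2) - S_0' * N(-d1) = 113.8700 * 0.99451729 * 0.92375159 - 97.01312569 * 0.90628279 = 16.6896

Answer: Price = 16.6896


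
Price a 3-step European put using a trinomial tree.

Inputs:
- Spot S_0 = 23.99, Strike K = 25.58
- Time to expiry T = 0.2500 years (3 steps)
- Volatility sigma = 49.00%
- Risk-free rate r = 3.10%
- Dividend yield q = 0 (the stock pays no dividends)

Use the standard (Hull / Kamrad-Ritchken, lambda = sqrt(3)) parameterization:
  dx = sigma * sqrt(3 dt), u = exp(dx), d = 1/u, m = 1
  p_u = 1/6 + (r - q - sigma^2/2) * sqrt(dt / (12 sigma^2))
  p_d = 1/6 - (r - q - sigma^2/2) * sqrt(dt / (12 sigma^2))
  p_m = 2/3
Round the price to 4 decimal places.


Answer: Price = V(0,0) = 3.1770

Derivation:
dt = T/N = 0.083333; dx = sigma*sqrt(3*dt) = 0.245000
u = exp(dx) = 1.277621; d = 1/u = 0.782705
p_u = 0.151522, p_m = 0.666667, p_d = 0.181811
Discount per step: exp(-r*dt) = 0.997420
Stock lattice S(k, j) with j the centered position index:
  k=0: S(0,+0) = 23.9900
  k=1: S(1,-1) = 18.7771; S(1,+0) = 23.9900; S(1,+1) = 30.6501
  k=2: S(2,-2) = 14.6969; S(2,-1) = 18.7771; S(2,+0) = 23.9900; S(2,+1) = 30.6501; S(2,+2) = 39.1593
  k=3: S(3,-3) = 11.5033; S(3,-2) = 14.6969; S(3,-1) = 18.7771; S(3,+0) = 23.9900; S(3,+1) = 30.6501; S(3,+2) = 39.1593; S(3,+3) = 50.0307
Terminal payoffs V(N, j) = max(K - S_T, 0):
  V(3,-3) = 14.076664; V(3,-2) = 10.883093; V(3,-1) = 6.802918; V(3,+0) = 1.590000; V(3,+1) = 0.000000; V(3,+2) = 0.000000; V(3,+3) = 0.000000
Backward induction: V(k, j) = exp(-r*dt) * [p_u * V(k+1, j+1) + p_m * V(k+1, j) + p_d * V(k+1, j-1)]
  V(2,-2) = exp(-r*dt) * [p_u*6.802918 + p_m*10.883093 + p_d*14.076664] = 10.817502
  V(2,-1) = exp(-r*dt) * [p_u*1.590000 + p_m*6.802918 + p_d*10.883093] = 6.737440
  V(2,+0) = exp(-r*dt) * [p_u*0.000000 + p_m*1.590000 + p_d*6.802918] = 2.290921
  V(2,+1) = exp(-r*dt) * [p_u*0.000000 + p_m*0.000000 + p_d*1.590000] = 0.288334
  V(2,+2) = exp(-r*dt) * [p_u*0.000000 + p_m*0.000000 + p_d*0.000000] = 0.000000
  V(1,-1) = exp(-r*dt) * [p_u*2.290921 + p_m*6.737440 + p_d*10.817502] = 6.787937
  V(1,+0) = exp(-r*dt) * [p_u*0.288334 + p_m*2.290921 + p_d*6.737440] = 2.788698
  V(1,+1) = exp(-r*dt) * [p_u*0.000000 + p_m*0.288334 + p_d*2.290921] = 0.607167
  V(0,+0) = exp(-r*dt) * [p_u*0.607167 + p_m*2.788698 + p_d*6.787937] = 3.177037


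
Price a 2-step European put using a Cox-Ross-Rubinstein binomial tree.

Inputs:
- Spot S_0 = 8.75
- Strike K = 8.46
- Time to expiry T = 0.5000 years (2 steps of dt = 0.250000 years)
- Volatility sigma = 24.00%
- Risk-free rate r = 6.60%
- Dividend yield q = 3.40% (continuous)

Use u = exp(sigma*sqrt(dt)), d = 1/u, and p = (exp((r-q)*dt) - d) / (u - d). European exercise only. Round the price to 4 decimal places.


dt = T/N = 0.250000
u = exp(sigma*sqrt(dt)) = 1.127497; d = 1/u = 0.886920
p = (exp((r-q)*dt) - d) / (u - d) = 0.503423
Discount per step: exp(-r*dt) = 0.983635
Stock lattice S(k, i) with i counting down-moves:
  k=0: S(0,0) = 8.7500
  k=1: S(1,0) = 9.8656; S(1,1) = 7.7606
  k=2: S(2,0) = 11.1234; S(2,1) = 8.7500; S(2,2) = 6.8830
Terminal payoffs V(N, i) = max(K - S_T, 0):
  V(2,0) = 0.000000; V(2,1) = 0.000000; V(2,2) = 1.577006
Backward induction: V(k, i) = exp(-r*dt) * [p * V(k+1, i) + (1-p) * V(k+1, i+1)].
  V(1,0) = exp(-r*dt) * [p*0.000000 + (1-p)*0.000000] = 0.000000
  V(1,1) = exp(-r*dt) * [p*0.000000 + (1-p)*1.577006] = 0.770290
  V(0,0) = exp(-r*dt) * [p*0.000000 + (1-p)*0.770290] = 0.376249

Answer: Price = V(0,0) = 0.3762


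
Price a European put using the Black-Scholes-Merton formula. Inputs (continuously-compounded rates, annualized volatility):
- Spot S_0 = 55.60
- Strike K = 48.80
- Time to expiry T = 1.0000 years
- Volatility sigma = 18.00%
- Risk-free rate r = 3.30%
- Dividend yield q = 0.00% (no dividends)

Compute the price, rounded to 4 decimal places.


d1 = (ln(S/K) + (r - q + 0.5*sigma^2) * T) / (sigma * sqrt(T)) = 0.99807160
d2 = d1 - sigma * sqrt(T) = 0.81807160
exp(-rT) = 0.96753856; exp(-qT) = 1.00000000
P = K * exp(-rT) * N(-d2) - S_0 * exp(-qT) * N(-d1)
N(-d1) = 0.15912232; N(-d2) = 0.20665815
P = 48.8000 * 0.96753856 * 0.20665815 - 55.6000 * 1.00000000 * 0.15912232 = 0.9103

Answer: Price = 0.9103


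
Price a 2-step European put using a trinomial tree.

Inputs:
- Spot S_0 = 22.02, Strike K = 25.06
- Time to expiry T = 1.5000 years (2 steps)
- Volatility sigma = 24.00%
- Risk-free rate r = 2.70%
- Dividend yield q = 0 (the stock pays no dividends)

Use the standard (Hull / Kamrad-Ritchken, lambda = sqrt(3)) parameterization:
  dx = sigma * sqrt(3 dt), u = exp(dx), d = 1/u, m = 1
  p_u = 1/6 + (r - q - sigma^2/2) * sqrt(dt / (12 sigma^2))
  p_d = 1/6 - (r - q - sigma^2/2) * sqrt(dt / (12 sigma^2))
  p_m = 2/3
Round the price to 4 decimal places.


dt = T/N = 0.750000; dx = sigma*sqrt(3*dt) = 0.360000
u = exp(dx) = 1.433329; d = 1/u = 0.697676
p_u = 0.164792, p_m = 0.666667, p_d = 0.168542
Discount per step: exp(-r*dt) = 0.979954
Stock lattice S(k, j) with j the centered position index:
  k=0: S(0,+0) = 22.0200
  k=1: S(1,-1) = 15.3628; S(1,+0) = 22.0200; S(1,+1) = 31.5619
  k=2: S(2,-2) = 10.7183; S(2,-1) = 15.3628; S(2,+0) = 22.0200; S(2,+1) = 31.5619; S(2,+2) = 45.2386
Terminal payoffs V(N, j) = max(K - S_T, 0):
  V(2,-2) = 14.341715; V(2,-1) = 9.697167; V(2,+0) = 3.040000; V(2,+1) = 0.000000; V(2,+2) = 0.000000
Backward induction: V(k, j) = exp(-r*dt) * [p_u * V(k+1, j+1) + p_m * V(k+1, j) + p_d * V(k+1, j-1)]
  V(1,-1) = exp(-r*dt) * [p_u*3.040000 + p_m*9.697167 + p_d*14.341715] = 9.194828
  V(1,+0) = exp(-r*dt) * [p_u*0.000000 + p_m*3.040000 + p_d*9.697167] = 3.587653
  V(1,+1) = exp(-r*dt) * [p_u*0.000000 + p_m*0.000000 + p_d*3.040000] = 0.502096
  V(0,+0) = exp(-r*dt) * [p_u*0.502096 + p_m*3.587653 + p_d*9.194828] = 3.943550

Answer: Price = V(0,0) = 3.9436


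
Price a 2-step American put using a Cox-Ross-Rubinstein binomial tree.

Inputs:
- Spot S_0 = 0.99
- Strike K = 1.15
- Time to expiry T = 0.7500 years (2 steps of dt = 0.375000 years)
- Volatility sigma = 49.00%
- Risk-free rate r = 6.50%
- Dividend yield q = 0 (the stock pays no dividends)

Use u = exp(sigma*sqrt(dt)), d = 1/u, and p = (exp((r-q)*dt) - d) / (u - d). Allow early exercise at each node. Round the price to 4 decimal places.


Answer: Price = V(0,0) = 0.2550

Derivation:
dt = T/N = 0.375000
u = exp(sigma*sqrt(dt)) = 1.349943; d = 1/u = 0.740772
p = (exp((r-q)*dt) - d) / (u - d) = 0.466047
Discount per step: exp(-r*dt) = 0.975920
Stock lattice S(k, i) with i counting down-moves:
  k=0: S(0,0) = 0.9900
  k=1: S(1,0) = 1.3364; S(1,1) = 0.7334
  k=2: S(2,0) = 1.8041; S(2,1) = 0.9900; S(2,2) = 0.5433
Terminal payoffs V(N, i) = max(K - S_T, 0):
  V(2,0) = 0.000000; V(2,1) = 0.160000; V(2,2) = 0.606744
Backward induction: V(k, i) = exp(-r*dt) * [p * V(k+1, i) + (1-p) * V(k+1, i+1)]; then take max(V_cont, immediate exercise) for American.
  V(1,0) = exp(-r*dt) * [p*0.000000 + (1-p)*0.160000] = 0.083375; exercise = 0.000000; V(1,0) = max -> 0.083375
  V(1,1) = exp(-r*dt) * [p*0.160000 + (1-p)*0.606744] = 0.388943; exercise = 0.416636; V(1,1) = max -> 0.416636
  V(0,0) = exp(-r*dt) * [p*0.083375 + (1-p)*0.416636] = 0.255028; exercise = 0.160000; V(0,0) = max -> 0.255028


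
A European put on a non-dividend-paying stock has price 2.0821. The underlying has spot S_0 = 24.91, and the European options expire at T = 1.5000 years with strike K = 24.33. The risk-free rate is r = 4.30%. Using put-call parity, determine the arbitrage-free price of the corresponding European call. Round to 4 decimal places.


Put-call parity: C - P = S_0 * exp(-qT) - K * exp(-rT).
S_0 * exp(-qT) = 24.9100 * 1.00000000 = 24.91000000
K * exp(-rT) = 24.3300 * 0.93753611 = 22.81025366
C = P + S*exp(-qT) - K*exp(-rT)
C = 2.0821 + 24.91000000 - 22.81025366 = 4.1818

Answer: Call price = 4.1818


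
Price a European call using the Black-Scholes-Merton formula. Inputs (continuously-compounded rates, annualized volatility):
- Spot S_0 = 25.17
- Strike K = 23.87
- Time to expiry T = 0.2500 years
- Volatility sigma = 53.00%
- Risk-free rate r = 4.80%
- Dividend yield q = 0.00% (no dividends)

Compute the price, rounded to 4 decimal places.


d1 = (ln(S/K) + (r - q + 0.5*sigma^2) * T) / (sigma * sqrt(T)) = 0.37789762
d2 = d1 - sigma * sqrt(T) = 0.11289762
exp(-rT) = 0.98807171; exp(-qT) = 1.00000000
C = S_0 * exp(-qT) * N(d1) - K * exp(-rT) * N(d2)
N(d1) = 0.64724667; N(d2) = 0.54494414
C = 25.1700 * 1.00000000 * 0.64724667 - 23.8700 * 0.98807171 * 0.54494414 = 3.4385

Answer: Price = 3.4385


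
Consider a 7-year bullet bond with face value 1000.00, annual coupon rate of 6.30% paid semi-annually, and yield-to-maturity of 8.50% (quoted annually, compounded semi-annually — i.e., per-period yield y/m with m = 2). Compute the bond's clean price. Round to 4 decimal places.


Coupon per period c = face * coupon_rate / m = 31.500000
Periods per year m = 2; per-period yield y/m = 0.042500
Number of cashflows N = 14
Cashflows (t years, CF_t, discount factor 1/(1+y/m)^(m*t), PV):
  t = 0.5000: CF_t = 31.500000, DF = 0.959233, PV = 30.215827
  t = 1.0000: CF_t = 31.500000, DF = 0.920127, PV = 28.984007
  t = 1.5000: CF_t = 31.500000, DF = 0.882616, PV = 27.802405
  t = 2.0000: CF_t = 31.500000, DF = 0.846634, PV = 26.668973
  t = 2.5000: CF_t = 31.500000, DF = 0.812119, PV = 25.581749
  t = 3.0000: CF_t = 31.500000, DF = 0.779011, PV = 24.538848
  t = 3.5000: CF_t = 31.500000, DF = 0.747253, PV = 23.538463
  t = 4.0000: CF_t = 31.500000, DF = 0.716789, PV = 22.578862
  t = 4.5000: CF_t = 31.500000, DF = 0.687568, PV = 21.658381
  t = 5.0000: CF_t = 31.500000, DF = 0.659537, PV = 20.775425
  t = 5.5000: CF_t = 31.500000, DF = 0.632650, PV = 19.928465
  t = 6.0000: CF_t = 31.500000, DF = 0.606858, PV = 19.116034
  t = 6.5000: CF_t = 31.500000, DF = 0.582118, PV = 18.336723
  t = 7.0000: CF_t = 1031.500000, DF = 0.558387, PV = 575.975939
Price P = sum_t PV_t = 885.700102

Answer: Price = 885.7001


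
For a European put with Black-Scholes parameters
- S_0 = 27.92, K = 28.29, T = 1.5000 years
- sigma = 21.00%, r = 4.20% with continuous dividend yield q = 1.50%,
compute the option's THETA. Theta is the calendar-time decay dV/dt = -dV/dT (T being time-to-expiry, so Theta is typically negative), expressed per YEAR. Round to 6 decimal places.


d1 = 0.2348784321; d2 = -0.0223179909
phi(d1) = 0.3880882673; exp(-qT) = 0.9777512372; exp(-rT) = 0.9389434737
Theta = -S*exp(-qT)*phi(d1)*sigma/(2*sqrt(T)) + r*K*exp(-rT)*N(-d2) - q*S*exp(-qT)*N(-d1)
N(-d1) = 0.4071515450; N(-d2) = 0.5089028511; sqrt(T) = 1.2247448714
Term 1 = -27.9200 * 0.9777512372 * 0.3880882673 * 0.2100 / (2 * 1.2247448714) = -0.9082762767
Term 2 = 0.0420 * 28.2900 * 0.9389434737 * 0.5089028511 = 0.5677492504
Term 3 = -0.0150 * 27.9200 * 0.9777512372 * 0.4071515450 = -0.1667213178
Theta = -0.9082762767 + (0.5677492504) + (-0.1667213178) = -0.507248

Answer: Theta = -0.507248


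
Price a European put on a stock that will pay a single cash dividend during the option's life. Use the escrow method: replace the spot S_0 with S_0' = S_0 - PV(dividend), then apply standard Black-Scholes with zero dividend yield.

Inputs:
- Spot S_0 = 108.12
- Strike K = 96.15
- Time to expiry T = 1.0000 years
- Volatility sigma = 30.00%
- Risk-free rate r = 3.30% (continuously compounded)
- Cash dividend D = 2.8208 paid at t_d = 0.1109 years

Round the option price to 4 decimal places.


Answer: Price = 6.6710

Derivation:
PV(D) = D * exp(-r * t_d) = 2.8208 * 0.99634699 = 2.81049559
S_0' = S_0 - PV(D) = 108.1200 - 2.81049559 = 105.30950441
d1 = (ln(S_0'/K) + (r + sigma^2/2)*T) / (sigma*sqrt(T)) = 0.56331401
d2 = d1 - sigma*sqrt(T) = 0.26331401
exp(-rT) = 0.96753856
N(-d1) = 0.28661054; N(-d2) = 0.39615428
P = K * exp(-rT) * N(-d2) - S_0' * N(-d1) = 96.1500 * 0.96753856 * 0.39615428 - 105.30950441 * 0.28661054 = 6.6710


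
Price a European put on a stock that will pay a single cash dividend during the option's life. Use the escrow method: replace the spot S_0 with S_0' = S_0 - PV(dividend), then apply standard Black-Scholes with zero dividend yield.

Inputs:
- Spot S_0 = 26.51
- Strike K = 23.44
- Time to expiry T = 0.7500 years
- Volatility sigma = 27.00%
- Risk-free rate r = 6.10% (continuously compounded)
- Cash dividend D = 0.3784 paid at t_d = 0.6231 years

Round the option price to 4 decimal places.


Answer: Price = 0.8572

Derivation:
PV(D) = D * exp(-r * t_d) = 0.3784 * 0.96270418 = 0.36428726
S_0' = S_0 - PV(D) = 26.5100 - 0.36428726 = 26.14571274
d1 = (ln(S_0'/K) + (r + sigma^2/2)*T) / (sigma*sqrt(T)) = 0.77975971
d2 = d1 - sigma*sqrt(T) = 0.54593285
exp(-rT) = 0.95528075
N(-d1) = 0.21776616; N(-d2) = 0.29255605
P = K * exp(-rT) * N(-d2) - S_0' * N(-d1) = 23.4400 * 0.95528075 * 0.29255605 - 26.14571274 * 0.21776616 = 0.8572


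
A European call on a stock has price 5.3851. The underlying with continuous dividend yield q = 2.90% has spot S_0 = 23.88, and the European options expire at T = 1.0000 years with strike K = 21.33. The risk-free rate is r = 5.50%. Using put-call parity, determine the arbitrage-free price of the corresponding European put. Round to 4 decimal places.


Put-call parity: C - P = S_0 * exp(-qT) - K * exp(-rT).
S_0 * exp(-qT) = 23.8800 * 0.97141646 = 23.19742517
K * exp(-rT) = 21.3300 * 0.94648515 = 20.18852821
P = C - S*exp(-qT) + K*exp(-rT)
P = 5.3851 - 23.19742517 + 20.18852821 = 2.3762

Answer: Put price = 2.3762


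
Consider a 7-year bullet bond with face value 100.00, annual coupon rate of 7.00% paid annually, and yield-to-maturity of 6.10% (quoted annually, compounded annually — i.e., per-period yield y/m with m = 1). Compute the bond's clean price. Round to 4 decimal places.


Coupon per period c = face * coupon_rate / m = 7.000000
Periods per year m = 1; per-period yield y/m = 0.061000
Number of cashflows N = 7
Cashflows (t years, CF_t, discount factor 1/(1+y/m)^(m*t), PV):
  t = 1.0000: CF_t = 7.000000, DF = 0.942507, PV = 6.597549
  t = 2.0000: CF_t = 7.000000, DF = 0.888320, PV = 6.218237
  t = 3.0000: CF_t = 7.000000, DF = 0.837247, PV = 5.860732
  t = 4.0000: CF_t = 7.000000, DF = 0.789112, PV = 5.523782
  t = 5.0000: CF_t = 7.000000, DF = 0.743743, PV = 5.206203
  t = 6.0000: CF_t = 7.000000, DF = 0.700983, PV = 4.906883
  t = 7.0000: CF_t = 107.000000, DF = 0.660682, PV = 70.692948
Price P = sum_t PV_t = 105.006335

Answer: Price = 105.0063


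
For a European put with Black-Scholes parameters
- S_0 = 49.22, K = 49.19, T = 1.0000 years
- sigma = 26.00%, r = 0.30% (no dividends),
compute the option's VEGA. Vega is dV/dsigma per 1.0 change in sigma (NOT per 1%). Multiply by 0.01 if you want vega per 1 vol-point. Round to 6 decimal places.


Answer: Vega = 19.433731

Derivation:
d1 = 0.1438834391; d2 = -0.1161165609
phi(d1) = 0.3948340396; exp(-qT) = 1.0000000000; exp(-rT) = 0.9970044955
Vega = S * exp(-qT) * phi(d1) * sqrt(T) = 49.2200 * 1.0000000000 * 0.3948340396 * 1.0000000000 = 19.433731


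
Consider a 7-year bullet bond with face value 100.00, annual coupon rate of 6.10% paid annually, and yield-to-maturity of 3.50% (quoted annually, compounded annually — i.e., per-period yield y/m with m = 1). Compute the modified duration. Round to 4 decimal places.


Coupon per period c = face * coupon_rate / m = 6.100000
Periods per year m = 1; per-period yield y/m = 0.035000
Number of cashflows N = 7
Cashflows (t years, CF_t, discount factor 1/(1+y/m)^(m*t), PV):
  t = 1.0000: CF_t = 6.100000, DF = 0.966184, PV = 5.893720
  t = 2.0000: CF_t = 6.100000, DF = 0.933511, PV = 5.694415
  t = 3.0000: CF_t = 6.100000, DF = 0.901943, PV = 5.501851
  t = 4.0000: CF_t = 6.100000, DF = 0.871442, PV = 5.315798
  t = 5.0000: CF_t = 6.100000, DF = 0.841973, PV = 5.136036
  t = 6.0000: CF_t = 6.100000, DF = 0.813501, PV = 4.962354
  t = 7.0000: CF_t = 106.100000, DF = 0.785991, PV = 83.393641
Price P = sum_t PV_t = 115.897814
First compute Macaulay numerator sum_t t * PV_t:
  t * PV_t at t = 1.0000: 5.893720
  t * PV_t at t = 2.0000: 11.388831
  t * PV_t at t = 3.0000: 16.505552
  t * PV_t at t = 4.0000: 21.263190
  t * PV_t at t = 5.0000: 25.680182
  t * PV_t at t = 6.0000: 29.774124
  t * PV_t at t = 7.0000: 583.755486
Macaulay duration D = 694.261084 / 115.897814 = 5.990286
Modified duration = D / (1 + y/m) = 5.990286 / (1 + 0.035000) = 5.787716

Answer: Modified duration = 5.7877


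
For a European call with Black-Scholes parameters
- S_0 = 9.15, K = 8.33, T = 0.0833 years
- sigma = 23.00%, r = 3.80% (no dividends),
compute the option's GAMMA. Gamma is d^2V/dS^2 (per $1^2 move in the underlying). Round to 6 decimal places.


Answer: Gamma = 0.214750

Derivation:
d1 = 1.4952714177; d2 = 1.4288894172
phi(d1) = 0.1304380550; exp(-qT) = 1.0000000000; exp(-rT) = 0.9968396046
Gamma = exp(-qT) * phi(d1) / (S * sigma * sqrt(T)) = 1.0000000000 * 0.1304380550 / (9.1500 * 0.2300 * 0.2886173938) = 0.214750


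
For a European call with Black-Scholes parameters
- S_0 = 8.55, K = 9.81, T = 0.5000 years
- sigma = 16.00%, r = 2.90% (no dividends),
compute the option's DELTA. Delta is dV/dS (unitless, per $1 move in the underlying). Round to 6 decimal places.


d1 = -1.0303517245; d2 = -1.1434888095
phi(d1) = 0.2346287336; exp(-qT) = 1.0000000000; exp(-rT) = 0.9856046187
N(d1) = 0.1514224632
Delta = exp(-qT) * N(d1) = 1.0000000000 * 0.1514224632 = 0.151422

Answer: Delta = 0.151422


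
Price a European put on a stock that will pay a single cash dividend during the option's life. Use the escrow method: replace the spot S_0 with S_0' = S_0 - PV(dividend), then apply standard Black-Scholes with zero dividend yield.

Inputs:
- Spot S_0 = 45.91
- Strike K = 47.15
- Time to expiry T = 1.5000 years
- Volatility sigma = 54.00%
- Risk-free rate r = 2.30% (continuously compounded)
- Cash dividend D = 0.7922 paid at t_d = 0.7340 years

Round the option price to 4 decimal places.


Answer: Price = 11.9596

Derivation:
PV(D) = D * exp(-r * t_d) = 0.7922 * 0.98325970 = 0.77893834
S_0' = S_0 - PV(D) = 45.9100 - 0.77893834 = 45.13106166
d1 = (ln(S_0'/K) + (r + sigma^2/2)*T) / (sigma*sqrt(T)) = 0.31667477
d2 = d1 - sigma*sqrt(T) = -0.34468747
exp(-rT) = 0.96608834
N(-d1) = 0.37574520; N(-d2) = 0.63483533
P = K * exp(-rT) * N(-d2) - S_0' * N(-d1) = 47.1500 * 0.96608834 * 0.63483533 - 45.13106166 * 0.37574520 = 11.9596
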